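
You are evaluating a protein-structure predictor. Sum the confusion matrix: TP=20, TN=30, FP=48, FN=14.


Total = TP + TN + FP + FN
= 20 + 30 + 48 + 14
= 112
(Predicted positive: 68, predicted negative: 44)

112


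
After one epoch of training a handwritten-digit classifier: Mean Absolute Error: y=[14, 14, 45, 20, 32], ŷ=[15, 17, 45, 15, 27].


Absolute errors: |14-15|=1, |14-17|=3, |45-45|=0, |20-15|=5, |32-27|=5
Sum = 14
MAE = 14/5 = 14/5

14/5


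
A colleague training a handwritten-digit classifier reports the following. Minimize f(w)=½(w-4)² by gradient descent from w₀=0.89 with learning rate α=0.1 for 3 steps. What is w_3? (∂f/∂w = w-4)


step 1: grad = 0.89-4 = -3.11; w = 0.89 - 0.1·(-3.11) = 1.201
step 2: grad = 1.201-4 = -2.799; w = 1.201 - 0.1·(-2.799) = 1.4809
step 3: grad = 1.4809-4 = -2.5191; w = 1.4809 - 0.1·(-2.5191) = 1.73281

1.73281


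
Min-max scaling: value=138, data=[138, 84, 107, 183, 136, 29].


min=29, max=183
(138-29)/(183-29) = 109/154 = 0.7078

0.7078


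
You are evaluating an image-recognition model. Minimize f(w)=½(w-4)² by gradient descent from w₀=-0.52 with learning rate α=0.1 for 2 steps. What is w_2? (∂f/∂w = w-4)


step 1: grad = -0.52-4 = -4.52; w = -0.52 - 0.1·(-4.52) = -0.068
step 2: grad = -0.068-4 = -4.068; w = -0.068 - 0.1·(-4.068) = 0.3388

0.3388


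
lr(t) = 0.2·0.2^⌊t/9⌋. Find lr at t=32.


n_drops = ⌊32/9⌋ = 3
lr = 0.2·0.2^3 = 0.2·0.008 = 0.0016

0.0016


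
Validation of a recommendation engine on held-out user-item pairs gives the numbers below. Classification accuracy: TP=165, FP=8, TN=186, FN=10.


Accuracy = (TP+TN)/(TP+TN+FP+FN)
= (165+186)/(369)
= 351/369 = 95.12%

95.12%


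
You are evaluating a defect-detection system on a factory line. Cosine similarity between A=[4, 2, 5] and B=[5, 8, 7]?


A·B = 4·5 + 2·8 + 5·7 = 71
‖A‖ = √45 = 6.7082, ‖B‖ = √138 = 11.7473
cos = 71/(√45·√138) = 71/√6210 = 0.901

0.901


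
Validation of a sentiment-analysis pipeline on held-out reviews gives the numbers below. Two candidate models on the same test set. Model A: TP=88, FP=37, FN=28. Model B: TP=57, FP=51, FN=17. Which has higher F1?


Model A: P=88/125=0.704, R=88/116=0.7586, F1=2PR/(P+R)=2TP/(2TP+FP+FN)=176/241=0.7303
Model B: P=57/108=0.5278, R=57/74=0.7703, F1=2PR/(P+R)=2TP/(2TP+FP+FN)=114/182=0.6264
0.7303 > 0.6264 → Model A

Model A


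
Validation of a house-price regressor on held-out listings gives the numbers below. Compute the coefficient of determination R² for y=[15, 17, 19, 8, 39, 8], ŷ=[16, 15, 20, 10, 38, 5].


ȳ = 17.6667
SS_res = Σ(y-ŷ)² = 20
SS_tot = Σ(y-ȳ)² = 651.33
R² = 1 - SS_res/SS_tot = 1 - 0.0307 = 0.9693

0.9693


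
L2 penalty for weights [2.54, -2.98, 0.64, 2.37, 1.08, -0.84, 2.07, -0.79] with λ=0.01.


‖w‖₂² = (2.54)² + (-2.98)² + (0.64)² + (2.37)² + (1.08)² + (-0.84)² + (2.07)² + (-0.79)²
     = 6.4516 + 8.8804 + 0.4096 + 5.6169 + 1.1664 + 0.7056 + 4.2849 + 0.6241
     = 28.1395
λ·‖w‖₂² = 0.01·28.1395 = 0.281395

0.281395


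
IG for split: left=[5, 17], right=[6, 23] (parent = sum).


Parent = [11, 40], H_parent = 0.7522
H_left = 0.7732 (n=22), H_right = 0.7355 (n=29)
H_children = (22/51)·0.7732 + (29/51)·0.7355 = 0.7518
IG = 0.7522 - 0.7518 = 0.0004

0.0004


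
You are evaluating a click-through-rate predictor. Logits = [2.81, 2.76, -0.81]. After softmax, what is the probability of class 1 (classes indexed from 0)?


Exponentials: e^2.81=16.6099, e^2.76=15.7998, e^-0.81=0.4449
Sum = 32.8546
Softmax = [0.5056, 0.4809, 0.0135]
p[1] = 15.7998/32.8546 = 0.4809

0.4809


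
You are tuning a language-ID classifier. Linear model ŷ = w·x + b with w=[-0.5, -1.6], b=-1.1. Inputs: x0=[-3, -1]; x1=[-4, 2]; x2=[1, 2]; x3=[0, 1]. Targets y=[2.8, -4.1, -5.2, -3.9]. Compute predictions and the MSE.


ŷ0 = (-0.5)·(-3) + (-1.6)·(-1) - 1.1 = 2.0
ŷ1 = (-0.5)·(-4) + (-1.6)·(2) - 1.1 = -2.3
ŷ2 = (-0.5)·(1) + (-1.6)·(2) - 1.1 = -4.8
ŷ3 = (-0.5)·(0) + (-1.6)·(1) - 1.1 = -2.7
errors² = [0.64, 3.24, 0.16, 1.44]
MSE = 5.4800/4 = 1.37

1.37


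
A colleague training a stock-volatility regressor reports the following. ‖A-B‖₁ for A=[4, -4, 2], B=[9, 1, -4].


d = |4-9| + |-4-1| + |2+ 4|
  = 5 + 5 + 6
  = 16

16


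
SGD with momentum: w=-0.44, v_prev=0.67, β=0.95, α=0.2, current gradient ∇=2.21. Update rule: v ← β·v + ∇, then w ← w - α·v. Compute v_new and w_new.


v_new = 0.95·0.67 + 2.21 = 0.6365 + 2.21 = 2.8465
w_new = -0.44 - 0.2·2.8465 = -0.44 - 0.5693 = -1.0093

v_new=2.8465, w_new=-1.0093


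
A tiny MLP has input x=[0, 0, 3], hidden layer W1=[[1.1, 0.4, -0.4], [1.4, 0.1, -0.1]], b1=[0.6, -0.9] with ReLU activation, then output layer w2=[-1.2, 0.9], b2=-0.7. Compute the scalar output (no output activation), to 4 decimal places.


z1[0] = (1.1)·(0) + (0.4)·(0) + (-0.4)·(3) + 0.6 = -0.6
z1[1] = (1.4)·(0) + (0.1)·(0) + (-0.1)·(3) - 0.9 = -1.2
h = ReLU(z1) = [0.0, 0.0]
output = (-1.2)·(0.0) + (0.9)·(0.0) - 0.7 = -0.7

-0.7


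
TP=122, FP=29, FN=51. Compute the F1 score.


Precision = 122/151 = 0.8079
Recall = 122/173 = 0.7052
F1 = 2·P·R/(P+R) = 2·TP/(2·TP+FP+FN) = 244/(244+29+51) = 244/324 = 0.7531

0.7531


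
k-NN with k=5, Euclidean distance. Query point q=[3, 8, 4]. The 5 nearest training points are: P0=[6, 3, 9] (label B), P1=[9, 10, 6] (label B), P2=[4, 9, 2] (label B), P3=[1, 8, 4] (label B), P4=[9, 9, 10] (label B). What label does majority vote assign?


d(q,P0) = 7.6811  (label B)
d(q,P1) = 6.6332  (label B)
d(q,P2) = 2.4495  (label B)
d(q,P3) = 2.0  (label B)
d(q,P4) = 8.544  (label B)
Votes: A=0, B=5
Majority → B

B


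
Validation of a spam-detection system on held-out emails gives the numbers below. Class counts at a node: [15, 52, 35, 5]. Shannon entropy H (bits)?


Probabilities: [15/107, 52/107, 35/107, 5/107] ≈ [0.1402, 0.486, 0.3271, 0.0467]
H = -((15/107)·log₂(15/107) + (52/107)·log₂(52/107) + (35/107)·log₂(35/107) + (5/107)·log₂(5/107))
  = 1.6372 bits

1.6372 bits


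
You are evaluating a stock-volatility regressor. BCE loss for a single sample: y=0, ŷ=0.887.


BCE = -[y·ln(p) + (1-y)·ln(1-p)]
= -0 - 1·ln(1-0.887)
= -ln(0.113) = 2.1804

2.1804


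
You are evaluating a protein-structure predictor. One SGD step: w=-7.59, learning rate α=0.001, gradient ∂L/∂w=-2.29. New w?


w_new = w - α·∇
= -7.59 - 0.001·-2.29
= -7.59 + 0.00229
= -7.58771

-7.58771


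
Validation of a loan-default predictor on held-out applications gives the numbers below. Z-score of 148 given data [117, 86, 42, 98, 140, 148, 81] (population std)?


μ = 101.7143, σ = 34.0114
z = (148 - 101.7143)/34.0114 = 1.3609

1.3609


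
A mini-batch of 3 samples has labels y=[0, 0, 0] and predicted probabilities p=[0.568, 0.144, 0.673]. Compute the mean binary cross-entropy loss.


L[0] = -ln(1-0.568) = -ln(0.432) = 0.8393
L[1] = -ln(1-0.144) = -ln(0.856) = 0.1555
L[2] = -ln(1-0.673) = -ln(0.327) = 1.1178
mean = (0.8393 + 0.1555 + 1.1178)/3 = 0.7042

0.7042


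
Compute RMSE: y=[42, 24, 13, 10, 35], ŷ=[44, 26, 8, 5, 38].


MSE = 67/5 = 13.4
RMSE = √(67/5) = 3.6606

3.6606


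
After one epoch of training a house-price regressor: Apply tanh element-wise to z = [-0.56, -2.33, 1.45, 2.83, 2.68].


tanh(-0.56) = -0.508
tanh(-2.33) = -0.9812
tanh(1.45) = 0.8957
tanh(2.83) = 0.9931
tanh(2.68) = 0.9906
result = [-0.508, -0.9812, 0.8957, 0.9931, 0.9906]

[-0.508, -0.9812, 0.8957, 0.9931, 0.9906]


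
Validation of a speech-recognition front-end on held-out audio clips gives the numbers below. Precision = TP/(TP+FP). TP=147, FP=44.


Precision = TP/(TP+FP)
= 147/(147+44)
= 147/191 = 76.96%

76.96%


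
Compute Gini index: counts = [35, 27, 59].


Probabilities: [35/121, 27/121, 59/121] ≈ [0.2893, 0.2231, 0.4876]
Σpᵢ² = (1225 + 729 + 3481)/121² = 5435/14641
Gini = 1 - Σpᵢ² = 1 - 5435/14641 = 0.6288

0.6288


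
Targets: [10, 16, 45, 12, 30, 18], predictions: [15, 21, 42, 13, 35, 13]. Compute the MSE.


Squared errors: (10-15)²=25, (16-21)²=25, (45-42)²=9, (12-13)²=1, (30-35)²=25, (18-13)²=25
Sum = 110
MSE = 110/6 = 55/3

55/3


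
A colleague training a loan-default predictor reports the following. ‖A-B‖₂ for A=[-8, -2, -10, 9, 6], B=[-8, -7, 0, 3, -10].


d = √((-8+ 8)² + (-2+ 7)² + (-10-0)² + (9-3)² + (6+ 10)²)
  = √(0 + 25 + 100 + 36 + 256)
  = √417 = 20.4206

20.4206


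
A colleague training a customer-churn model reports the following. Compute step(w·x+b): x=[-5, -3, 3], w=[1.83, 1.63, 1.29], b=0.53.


z = (-5)·(1.83) + (-3)·(1.63) + (3)·(1.29) + 0.53
  = -9.64
step(z) = 0 (z<0)

0


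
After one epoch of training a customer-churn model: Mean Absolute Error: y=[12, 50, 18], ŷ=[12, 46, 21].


Absolute errors: |12-12|=0, |50-46|=4, |18-21|=3
Sum = 7
MAE = 7/3 = 7/3

7/3


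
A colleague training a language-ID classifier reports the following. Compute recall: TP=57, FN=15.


Recall = TP/(TP+FN)
= 57/(57+15)
= 57/72 = 79.17%

79.17%


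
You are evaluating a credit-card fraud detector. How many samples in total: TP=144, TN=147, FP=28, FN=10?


Total = TP + TN + FP + FN
= 144 + 147 + 28 + 10
= 329
(Predicted positive: 172, predicted negative: 157)

329


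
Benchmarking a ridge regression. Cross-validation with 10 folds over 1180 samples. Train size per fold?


Fold size = 1180/10 = 118
Training per fold = 1180 - 118 = 1062

1062


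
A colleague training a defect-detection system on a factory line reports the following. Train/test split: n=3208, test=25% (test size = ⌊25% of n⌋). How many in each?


Test = ⌊3208·25/100⌋ = 802
Train = 3208 - 802 = 2406

Train: 2406, Test: 802


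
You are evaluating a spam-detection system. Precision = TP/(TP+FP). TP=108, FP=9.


Precision = TP/(TP+FP)
= 108/(108+9)
= 108/117 = 92.31%

92.31%


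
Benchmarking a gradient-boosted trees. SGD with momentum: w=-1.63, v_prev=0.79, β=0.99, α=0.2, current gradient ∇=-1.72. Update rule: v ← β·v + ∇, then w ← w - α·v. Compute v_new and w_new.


v_new = 0.99·0.79 - 1.72 = 0.7821 - 1.72 = -0.9379
w_new = -1.63 - 0.2·-0.9379 = -1.63 + 0.18758 = -1.44242

v_new=-0.9379, w_new=-1.44242


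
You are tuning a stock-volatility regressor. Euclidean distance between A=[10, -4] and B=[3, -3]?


d = √((10-3)² + (-4+ 3)²)
  = √(49 + 1)
  = √50 = 7.0711

7.0711


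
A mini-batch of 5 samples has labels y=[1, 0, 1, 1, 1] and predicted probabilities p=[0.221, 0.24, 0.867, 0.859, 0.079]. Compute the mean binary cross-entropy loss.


L[0] = -ln(0.221) = 1.5096
L[1] = -ln(1-0.24) = -ln(0.76) = 0.2744
L[2] = -ln(0.867) = 0.1427
L[3] = -ln(0.859) = 0.152
L[4] = -ln(0.079) = 2.5383
mean = (1.5096 + 0.2744 + 0.1427 + 0.152 + 2.5383)/5 = 0.9234

0.9234


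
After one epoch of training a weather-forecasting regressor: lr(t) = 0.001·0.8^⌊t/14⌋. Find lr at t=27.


n_drops = ⌊27/14⌋ = 1
lr = 0.001·0.8^1 = 0.001·0.8 = 0.0008

0.0008


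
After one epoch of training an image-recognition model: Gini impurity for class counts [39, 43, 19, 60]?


Probabilities: [39/161, 43/161, 19/161, 60/161] ≈ [0.2422, 0.2671, 0.118, 0.3727]
Σpᵢ² = (1521 + 1849 + 361 + 3600)/161² = 7331/25921
Gini = 1 - Σpᵢ² = 1 - 7331/25921 = 0.7172

0.7172


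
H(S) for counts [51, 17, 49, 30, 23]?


Probabilities: [51/170, 17/170, 49/170, 30/170, 23/170] ≈ [0.3, 0.1, 0.2882, 0.1765, 0.1353]
H = -((51/170)·log₂(51/170) + (17/170)·log₂(17/170) + (49/170)·log₂(49/170) + (30/170)·log₂(30/170) + (23/170)·log₂(23/170))
  = 2.2026 bits

2.2026 bits


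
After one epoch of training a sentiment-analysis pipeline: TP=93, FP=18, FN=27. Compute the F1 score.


Precision = 93/111 = 0.8378
Recall = 93/120 = 0.775
F1 = 2·P·R/(P+R) = 2·TP/(2·TP+FP+FN) = 186/(186+18+27) = 186/231 = 0.8052

0.8052


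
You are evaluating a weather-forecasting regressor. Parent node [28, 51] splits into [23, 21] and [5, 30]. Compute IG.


Parent = [28, 51], H_parent = 0.938
H_left = 0.9985 (n=44), H_right = 0.5917 (n=35)
H_children = (44/79)·0.9985 + (35/79)·0.5917 = 0.8183
IG = 0.938 - 0.8183 = 0.1197

0.1197


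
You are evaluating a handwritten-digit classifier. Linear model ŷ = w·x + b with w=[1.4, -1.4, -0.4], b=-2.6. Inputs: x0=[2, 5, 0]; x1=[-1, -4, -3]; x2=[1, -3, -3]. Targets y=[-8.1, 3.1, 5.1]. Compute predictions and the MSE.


ŷ0 = (1.4)·(2) + (-1.4)·(5) + (-0.4)·(0) - 2.6 = -6.8
ŷ1 = (1.4)·(-1) + (-1.4)·(-4) + (-0.4)·(-3) - 2.6 = 2.8
ŷ2 = (1.4)·(1) + (-1.4)·(-3) + (-0.4)·(-3) - 2.6 = 4.2
errors² = [1.69, 0.09, 0.81]
MSE = 2.5900/3 = 0.8633

0.8633


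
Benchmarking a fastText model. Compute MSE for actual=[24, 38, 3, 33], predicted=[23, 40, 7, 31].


Squared errors: (24-23)²=1, (38-40)²=4, (3-7)²=16, (33-31)²=4
Sum = 25
MSE = 25/4 = 25/4

25/4


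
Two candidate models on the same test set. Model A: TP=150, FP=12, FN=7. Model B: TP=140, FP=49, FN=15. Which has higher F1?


Model A: P=150/162=0.9259, R=150/157=0.9554, F1=2PR/(P+R)=2TP/(2TP+FP+FN)=300/319=0.9404
Model B: P=140/189=0.7407, R=140/155=0.9032, F1=2PR/(P+R)=2TP/(2TP+FP+FN)=280/344=0.814
0.9404 > 0.814 → Model A

Model A


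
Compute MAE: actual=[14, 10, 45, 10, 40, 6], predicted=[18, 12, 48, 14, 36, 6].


Absolute errors: |14-18|=4, |10-12|=2, |45-48|=3, |10-14|=4, |40-36|=4, |6-6|=0
Sum = 17
MAE = 17/6 = 17/6

17/6


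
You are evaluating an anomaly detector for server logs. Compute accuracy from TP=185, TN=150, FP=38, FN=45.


Accuracy = (TP+TN)/(TP+TN+FP+FN)
= (185+150)/(418)
= 335/418 = 80.14%

80.14%


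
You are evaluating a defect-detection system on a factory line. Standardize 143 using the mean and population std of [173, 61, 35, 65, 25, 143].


μ = 83.6667, σ = 55.0353
z = (143 - 83.6667)/55.0353 = 1.0781

1.0781


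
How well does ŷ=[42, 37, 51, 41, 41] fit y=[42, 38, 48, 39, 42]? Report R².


ȳ = 41.8
SS_res = Σ(y-ŷ)² = 15
SS_tot = Σ(y-ȳ)² = 60.8
R² = 1 - SS_res/SS_tot = 1 - 0.2467 = 0.7533

0.7533


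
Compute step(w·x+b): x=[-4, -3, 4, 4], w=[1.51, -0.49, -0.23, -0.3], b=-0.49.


z = (-4)·(1.51) + (-3)·(-0.49) + (4)·(-0.23) + (4)·(-0.3) - 0.49
  = -7.18
step(z) = 0 (z<0)

0


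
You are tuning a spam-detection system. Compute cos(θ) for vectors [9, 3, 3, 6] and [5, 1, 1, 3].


A·B = 9·5 + 3·1 + 3·1 + 6·3 = 69
‖A‖ = √135 = 11.619, ‖B‖ = √36 = 6
cos = 69/(√135·√36) = 69/√4860 = 0.9898

0.9898


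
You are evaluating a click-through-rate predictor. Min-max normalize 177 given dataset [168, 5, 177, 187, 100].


min=5, max=187
(177-5)/(187-5) = 172/182 = 0.9451

0.9451


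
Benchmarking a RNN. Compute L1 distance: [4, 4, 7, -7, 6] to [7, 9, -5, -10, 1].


d = |4-7| + |4-9| + |7+ 5| + |-7+ 10| + |6-1|
  = 3 + 5 + 12 + 3 + 5
  = 28

28


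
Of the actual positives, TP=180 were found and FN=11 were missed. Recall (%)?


Recall = TP/(TP+FN)
= 180/(180+11)
= 180/191 = 94.24%

94.24%


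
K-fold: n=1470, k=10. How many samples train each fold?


Fold size = 1470/10 = 147
Training per fold = 1470 - 147 = 1323

1323


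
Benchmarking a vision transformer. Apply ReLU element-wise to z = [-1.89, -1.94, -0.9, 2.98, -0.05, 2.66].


ReLU(-1.89) = max(0, -1.89) = 0.0
ReLU(-1.94) = max(0, -1.94) = 0.0
ReLU(-0.9) = max(0, -0.9) = 0.0
ReLU(2.98) = max(0, 2.98) = 2.98
ReLU(-0.05) = max(0, -0.05) = 0.0
ReLU(2.66) = max(0, 2.66) = 2.66
result = [0.0, 0.0, 0.0, 2.98, 0.0, 2.66]

[0.0, 0.0, 0.0, 2.98, 0.0, 2.66]


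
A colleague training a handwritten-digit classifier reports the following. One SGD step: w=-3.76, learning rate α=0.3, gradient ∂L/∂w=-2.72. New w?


w_new = w - α·∇
= -3.76 - 0.3·-2.72
= -3.76 + 0.816
= -2.944

-2.944


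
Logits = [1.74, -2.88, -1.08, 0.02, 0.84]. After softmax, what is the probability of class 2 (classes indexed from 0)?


Exponentials: e^1.74=5.6973, e^-2.88=0.0561, e^-1.08=0.3396, e^0.02=1.0202, e^0.84=2.3164
Sum = 9.4296
Softmax = [0.6042, 0.006, 0.036, 0.1082, 0.2456]
p[2] = 0.3396/9.4296 = 0.036

0.036


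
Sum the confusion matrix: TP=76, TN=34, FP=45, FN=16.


Total = TP + TN + FP + FN
= 76 + 34 + 45 + 16
= 171
(Predicted positive: 121, predicted negative: 50)

171


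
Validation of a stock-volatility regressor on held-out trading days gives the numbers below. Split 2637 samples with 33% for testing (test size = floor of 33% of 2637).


Test = ⌊2637·33/100⌋ = 870
Train = 2637 - 870 = 1767

Train: 1767, Test: 870


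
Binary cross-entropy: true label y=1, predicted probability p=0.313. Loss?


BCE = -[y·ln(p) + (1-y)·ln(1-p)]
= -1·ln(0.313) - 0
= -ln(0.313) = 1.1616

1.1616


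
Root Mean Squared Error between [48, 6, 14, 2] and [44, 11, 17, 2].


MSE = 50/4 = 12.5
RMSE = √(50/4) = 3.5355

3.5355


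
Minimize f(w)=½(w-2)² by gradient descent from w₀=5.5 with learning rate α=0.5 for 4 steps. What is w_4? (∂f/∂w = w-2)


step 1: grad = 5.5-2 = 3.5; w = 5.5 - 0.5·(3.5) = 3.75
step 2: grad = 3.75-2 = 1.75; w = 3.75 - 0.5·(1.75) = 2.875
step 3: grad = 2.875-2 = 0.875; w = 2.875 - 0.5·(0.875) = 2.4375
step 4: grad = 2.4375-2 = 0.4375; w = 2.4375 - 0.5·(0.4375) = 2.21875

2.21875


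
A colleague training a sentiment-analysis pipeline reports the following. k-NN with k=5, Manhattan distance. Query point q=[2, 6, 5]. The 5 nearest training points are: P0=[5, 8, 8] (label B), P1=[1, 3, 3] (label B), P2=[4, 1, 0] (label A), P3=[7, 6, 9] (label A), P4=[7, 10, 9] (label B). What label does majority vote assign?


d(q,P0) = 8  (label B)
d(q,P1) = 6  (label B)
d(q,P2) = 12  (label A)
d(q,P3) = 9  (label A)
d(q,P4) = 13  (label B)
Votes: A=2, B=3
Majority → B

B


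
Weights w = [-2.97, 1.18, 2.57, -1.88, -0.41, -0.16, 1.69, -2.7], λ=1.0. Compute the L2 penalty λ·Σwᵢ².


‖w‖₂² = (-2.97)² + (1.18)² + (2.57)² + (-1.88)² + (-0.41)² + (-0.16)² + (1.69)² + (-2.7)²
     = 8.8209 + 1.3924 + 6.6049 + 3.5344 + 0.1681 + 0.0256 + 2.8561 + 7.29
     = 30.6924
λ·‖w‖₂² = 1.0·30.6924 = 30.6924

30.6924


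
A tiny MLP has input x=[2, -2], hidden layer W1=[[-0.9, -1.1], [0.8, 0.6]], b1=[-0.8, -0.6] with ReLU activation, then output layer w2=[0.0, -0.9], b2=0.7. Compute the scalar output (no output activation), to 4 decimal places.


z1[0] = (-0.9)·(2) + (-1.1)·(-2) - 0.8 = -0.4
z1[1] = (0.8)·(2) + (0.6)·(-2) - 0.6 = -0.2
h = ReLU(z1) = [0.0, 0.0]
output = (0.0)·(0.0) + (-0.9)·(0.0) + 0.7 = 0.7

0.7


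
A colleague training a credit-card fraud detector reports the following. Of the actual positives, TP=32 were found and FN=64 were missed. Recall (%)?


Recall = TP/(TP+FN)
= 32/(32+64)
= 32/96 = 33.33%

33.33%


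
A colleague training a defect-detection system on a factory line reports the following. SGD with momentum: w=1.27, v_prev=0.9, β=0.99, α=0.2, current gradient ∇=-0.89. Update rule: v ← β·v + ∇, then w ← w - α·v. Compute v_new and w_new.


v_new = 0.99·0.9 - 0.89 = 0.891 - 0.89 = 0.001
w_new = 1.27 - 0.2·0.001 = 1.27 - 0.0002 = 1.2698

v_new=0.001, w_new=1.2698


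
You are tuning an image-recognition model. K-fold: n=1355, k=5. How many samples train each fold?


Fold size = 1355/5 = 271
Training per fold = 1355 - 271 = 1084

1084


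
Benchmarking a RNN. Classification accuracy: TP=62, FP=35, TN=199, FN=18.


Accuracy = (TP+TN)/(TP+TN+FP+FN)
= (62+199)/(314)
= 261/314 = 83.12%

83.12%


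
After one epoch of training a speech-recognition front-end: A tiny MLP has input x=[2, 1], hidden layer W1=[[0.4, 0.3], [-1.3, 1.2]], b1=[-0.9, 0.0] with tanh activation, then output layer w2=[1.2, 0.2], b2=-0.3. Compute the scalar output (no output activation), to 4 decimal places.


z1[0] = (0.4)·(2) + (0.3)·(1) - 0.9 = 0.2
z1[1] = (-1.3)·(2) + (1.2)·(1) + 0.0 = -1.4
h = tanh(z1) = [0.1974, -0.8854]
output = (1.2)·(0.1974) + (0.2)·(-0.8854) - 0.3 = -0.2402

-0.2402


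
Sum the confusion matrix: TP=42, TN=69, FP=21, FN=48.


Total = TP + TN + FP + FN
= 42 + 69 + 21 + 48
= 180
(Predicted positive: 63, predicted negative: 117)

180


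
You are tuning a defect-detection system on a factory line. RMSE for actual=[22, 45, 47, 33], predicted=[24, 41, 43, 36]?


MSE = 45/4 = 11.25
RMSE = √(45/4) = 3.3541

3.3541


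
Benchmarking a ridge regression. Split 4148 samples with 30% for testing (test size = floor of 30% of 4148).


Test = ⌊4148·30/100⌋ = 1244
Train = 4148 - 1244 = 2904

Train: 2904, Test: 1244


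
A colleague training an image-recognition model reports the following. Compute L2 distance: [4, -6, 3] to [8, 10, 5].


d = √((4-8)² + (-6-10)² + (3-5)²)
  = √(16 + 256 + 4)
  = √276 = 16.6132

16.6132


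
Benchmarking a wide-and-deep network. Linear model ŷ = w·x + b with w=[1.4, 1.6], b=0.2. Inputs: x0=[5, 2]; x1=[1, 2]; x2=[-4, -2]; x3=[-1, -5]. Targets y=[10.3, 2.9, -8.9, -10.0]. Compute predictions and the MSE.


ŷ0 = (1.4)·(5) + (1.6)·(2) + 0.2 = 10.4
ŷ1 = (1.4)·(1) + (1.6)·(2) + 0.2 = 4.8
ŷ2 = (1.4)·(-4) + (1.6)·(-2) + 0.2 = -8.6
ŷ3 = (1.4)·(-1) + (1.6)·(-5) + 0.2 = -9.2
errors² = [0.01, 3.61, 0.09, 0.64]
MSE = 4.3500/4 = 1.0875

1.0875


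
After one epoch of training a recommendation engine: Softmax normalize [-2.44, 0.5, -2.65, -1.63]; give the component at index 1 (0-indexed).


Exponentials: e^-2.44=0.0872, e^0.5=1.6487, e^-2.65=0.0707, e^-1.63=0.1959
Sum = 2.0025
Softmax = [0.0435, 0.8233, 0.0353, 0.0978]
p[1] = 1.6487/2.0025 = 0.8233

0.8233


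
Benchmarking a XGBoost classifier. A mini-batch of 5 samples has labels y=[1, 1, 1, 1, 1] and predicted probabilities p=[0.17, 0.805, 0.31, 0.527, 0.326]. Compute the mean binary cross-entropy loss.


L[0] = -ln(0.17) = 1.772
L[1] = -ln(0.805) = 0.2169
L[2] = -ln(0.31) = 1.1712
L[3] = -ln(0.527) = 0.6406
L[4] = -ln(0.326) = 1.1209
mean = (1.772 + 0.2169 + 1.1712 + 0.6406 + 1.1209)/5 = 0.9843

0.9843


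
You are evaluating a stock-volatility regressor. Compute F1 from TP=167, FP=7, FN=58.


Precision = 167/174 = 0.9598
Recall = 167/225 = 0.7422
F1 = 2·P·R/(P+R) = 2·TP/(2·TP+FP+FN) = 334/(334+7+58) = 334/399 = 0.8371

0.8371


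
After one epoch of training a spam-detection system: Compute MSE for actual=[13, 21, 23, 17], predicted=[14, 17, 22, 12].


Squared errors: (13-14)²=1, (21-17)²=16, (23-22)²=1, (17-12)²=25
Sum = 43
MSE = 43/4 = 43/4

43/4


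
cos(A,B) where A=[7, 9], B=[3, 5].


A·B = 7·3 + 9·5 = 66
‖A‖ = √130 = 11.4018, ‖B‖ = √34 = 5.831
cos = 66/(√130·√34) = 66/√4420 = 0.9927

0.9927


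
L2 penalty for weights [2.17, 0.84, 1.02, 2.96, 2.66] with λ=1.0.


‖w‖₂² = (2.17)² + (0.84)² + (1.02)² + (2.96)² + (2.66)²
     = 4.7089 + 0.7056 + 1.0404 + 8.7616 + 7.0756
     = 22.2921
λ·‖w‖₂² = 1.0·22.2921 = 22.2921

22.2921


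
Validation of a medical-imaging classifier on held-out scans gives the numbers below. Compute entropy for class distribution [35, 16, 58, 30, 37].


Probabilities: [35/176, 16/176, 58/176, 30/176, 37/176] ≈ [0.1989, 0.0909, 0.3295, 0.1705, 0.2102]
H = -((35/176)·log₂(35/176) + (16/176)·log₂(16/176) + (58/176)·log₂(58/176) + (30/176)·log₂(30/176) + (37/176)·log₂(37/176))
  = 2.2137 bits

2.2137 bits


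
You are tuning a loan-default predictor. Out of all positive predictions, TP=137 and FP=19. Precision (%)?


Precision = TP/(TP+FP)
= 137/(137+19)
= 137/156 = 87.82%

87.82%


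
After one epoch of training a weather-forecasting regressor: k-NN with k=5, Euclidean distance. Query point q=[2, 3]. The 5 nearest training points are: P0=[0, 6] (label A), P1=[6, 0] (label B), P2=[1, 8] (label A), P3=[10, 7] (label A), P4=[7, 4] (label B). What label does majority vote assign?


d(q,P0) = 3.6056  (label A)
d(q,P1) = 5.0  (label B)
d(q,P2) = 5.099  (label A)
d(q,P3) = 8.9443  (label A)
d(q,P4) = 5.099  (label B)
Votes: A=3, B=2
Majority → A

A


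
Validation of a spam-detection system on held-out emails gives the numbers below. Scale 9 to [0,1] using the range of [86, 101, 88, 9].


min=9, max=101
(9-9)/(101-9) = 0/92 = 0.0

0.0


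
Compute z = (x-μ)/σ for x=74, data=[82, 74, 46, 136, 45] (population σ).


μ = 76.6, σ = 33.1638
z = (74 - 76.6)/33.1638 = -0.0784

-0.0784


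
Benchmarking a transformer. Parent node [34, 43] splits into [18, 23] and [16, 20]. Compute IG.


Parent = [34, 43], H_parent = 0.9901
H_left = 0.9892 (n=41), H_right = 0.9911 (n=36)
H_children = (41/77)·0.9892 + (36/77)·0.9911 = 0.9901
IG = 0.9901 - 0.9901 = 0.0

0.0


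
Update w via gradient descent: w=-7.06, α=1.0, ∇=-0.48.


w_new = w - α·∇
= -7.06 - 1.0·-0.48
= -7.06 + 0.48
= -6.58

-6.58


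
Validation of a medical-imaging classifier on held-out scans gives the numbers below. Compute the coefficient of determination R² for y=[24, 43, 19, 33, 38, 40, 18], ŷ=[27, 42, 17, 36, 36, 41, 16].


ȳ = 30.7143
SS_res = Σ(y-ŷ)² = 32
SS_tot = Σ(y-ȳ)² = 639.43
R² = 1 - SS_res/SS_tot = 1 - 0.05 = 0.95

0.95


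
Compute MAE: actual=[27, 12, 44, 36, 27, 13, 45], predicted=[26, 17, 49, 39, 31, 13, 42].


Absolute errors: |27-26|=1, |12-17|=5, |44-49|=5, |36-39|=3, |27-31|=4, |13-13|=0, |45-42|=3
Sum = 21
MAE = 21/7 = 3

3


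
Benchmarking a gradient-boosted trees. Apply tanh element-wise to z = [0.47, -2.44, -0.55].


tanh(0.47) = 0.4382
tanh(-2.44) = -0.9849
tanh(-0.55) = -0.5005
result = [0.4382, -0.9849, -0.5005]

[0.4382, -0.9849, -0.5005]


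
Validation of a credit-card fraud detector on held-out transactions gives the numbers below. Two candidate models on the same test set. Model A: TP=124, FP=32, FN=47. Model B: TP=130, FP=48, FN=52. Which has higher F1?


Model A: P=124/156=0.7949, R=124/171=0.7251, F1=2PR/(P+R)=2TP/(2TP+FP+FN)=248/327=0.7584
Model B: P=130/178=0.7303, R=130/182=0.7143, F1=2PR/(P+R)=2TP/(2TP+FP+FN)=260/360=0.7222
0.7584 > 0.7222 → Model A

Model A


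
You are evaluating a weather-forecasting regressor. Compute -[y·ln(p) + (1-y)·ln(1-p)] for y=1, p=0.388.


BCE = -[y·ln(p) + (1-y)·ln(1-p)]
= -1·ln(0.388) - 0
= -ln(0.388) = 0.9467

0.9467


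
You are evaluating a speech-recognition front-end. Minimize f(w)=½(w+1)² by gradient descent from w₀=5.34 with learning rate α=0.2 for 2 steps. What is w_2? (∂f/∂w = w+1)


step 1: grad = 5.34+1 = 6.34; w = 5.34 - 0.2·(6.34) = 4.072
step 2: grad = 4.072+1 = 5.072; w = 4.072 - 0.2·(5.072) = 3.0576

3.0576


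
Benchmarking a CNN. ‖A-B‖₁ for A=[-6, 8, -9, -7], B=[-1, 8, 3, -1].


d = |-6+ 1| + |8-8| + |-9-3| + |-7+ 1|
  = 5 + 0 + 12 + 6
  = 23

23


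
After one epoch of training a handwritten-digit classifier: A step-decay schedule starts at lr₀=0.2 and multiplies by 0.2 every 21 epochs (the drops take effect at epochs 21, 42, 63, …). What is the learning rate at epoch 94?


n_drops = ⌊94/21⌋ = 4
lr = 0.2·0.2^4 = 0.2·0.0016 = 0.00032

0.00032


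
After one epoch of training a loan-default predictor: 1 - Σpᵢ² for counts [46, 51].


Probabilities: [46/97, 51/97] ≈ [0.4742, 0.5258]
Σpᵢ² = (2116 + 2601)/97² = 4717/9409
Gini = 1 - Σpᵢ² = 1 - 4717/9409 = 0.4987

0.4987


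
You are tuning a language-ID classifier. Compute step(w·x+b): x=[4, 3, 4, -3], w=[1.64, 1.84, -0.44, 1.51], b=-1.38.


z = (4)·(1.64) + (3)·(1.84) + (4)·(-0.44) + (-3)·(1.51) - 1.38
  = 4.41
step(z) = 1 (z≥0)

1


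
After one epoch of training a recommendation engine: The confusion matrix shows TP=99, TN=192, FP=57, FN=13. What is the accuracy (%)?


Accuracy = (TP+TN)/(TP+TN+FP+FN)
= (99+192)/(361)
= 291/361 = 80.61%

80.61%


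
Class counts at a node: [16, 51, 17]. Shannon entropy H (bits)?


Probabilities: [16/84, 51/84, 17/84] ≈ [0.1905, 0.6071, 0.2024]
H = -((16/84)·log₂(16/84) + (51/84)·log₂(51/84) + (17/84)·log₂(17/84))
  = 1.3592 bits

1.3592 bits


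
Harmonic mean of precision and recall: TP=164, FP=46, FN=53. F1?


Precision = 164/210 = 0.781
Recall = 164/217 = 0.7558
F1 = 2·P·R/(P+R) = 2·TP/(2·TP+FP+FN) = 328/(328+46+53) = 328/427 = 0.7681

0.7681


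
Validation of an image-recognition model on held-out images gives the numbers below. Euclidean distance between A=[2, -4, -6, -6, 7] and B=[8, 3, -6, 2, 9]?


d = √((2-8)² + (-4-3)² + (-6+ 6)² + (-6-2)² + (7-9)²)
  = √(36 + 49 + 0 + 64 + 4)
  = √153 = 12.3693

12.3693


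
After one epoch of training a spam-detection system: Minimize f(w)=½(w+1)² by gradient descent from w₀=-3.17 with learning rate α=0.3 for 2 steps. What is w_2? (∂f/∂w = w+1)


step 1: grad = -3.17+1 = -2.17; w = -3.17 - 0.3·(-2.17) = -2.519
step 2: grad = -2.519+1 = -1.519; w = -2.519 - 0.3·(-1.519) = -2.0633

-2.0633


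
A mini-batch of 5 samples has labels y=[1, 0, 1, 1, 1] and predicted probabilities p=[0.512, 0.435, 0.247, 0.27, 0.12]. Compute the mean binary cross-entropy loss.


L[0] = -ln(0.512) = 0.6694
L[1] = -ln(1-0.435) = -ln(0.565) = 0.5709
L[2] = -ln(0.247) = 1.3984
L[3] = -ln(0.27) = 1.3093
L[4] = -ln(0.12) = 2.1203
mean = (0.6694 + 0.5709 + 1.3984 + 1.3093 + 2.1203)/5 = 1.2137

1.2137


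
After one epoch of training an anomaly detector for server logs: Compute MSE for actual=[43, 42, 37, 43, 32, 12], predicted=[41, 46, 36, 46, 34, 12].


Squared errors: (43-41)²=4, (42-46)²=16, (37-36)²=1, (43-46)²=9, (32-34)²=4, (12-12)²=0
Sum = 34
MSE = 34/6 = 17/3

17/3


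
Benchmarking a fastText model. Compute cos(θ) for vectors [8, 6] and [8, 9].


A·B = 8·8 + 6·9 = 118
‖A‖ = √100 = 10, ‖B‖ = √145 = 12.0416
cos = 118/(√100·√145) = 118/√14500 = 0.9799

0.9799


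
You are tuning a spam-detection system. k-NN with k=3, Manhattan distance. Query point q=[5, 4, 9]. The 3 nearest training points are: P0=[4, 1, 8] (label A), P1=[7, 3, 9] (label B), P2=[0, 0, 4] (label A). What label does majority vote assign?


d(q,P0) = 5  (label A)
d(q,P1) = 3  (label B)
d(q,P2) = 14  (label A)
Votes: A=2, B=1
Majority → A

A


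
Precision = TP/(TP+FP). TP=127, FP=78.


Precision = TP/(TP+FP)
= 127/(127+78)
= 127/205 = 61.95%

61.95%


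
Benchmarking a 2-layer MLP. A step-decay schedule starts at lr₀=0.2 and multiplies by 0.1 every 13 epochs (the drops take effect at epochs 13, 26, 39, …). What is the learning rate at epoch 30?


n_drops = ⌊30/13⌋ = 2
lr = 0.2·0.1^2 = 0.2·0.01 = 0.002

0.002


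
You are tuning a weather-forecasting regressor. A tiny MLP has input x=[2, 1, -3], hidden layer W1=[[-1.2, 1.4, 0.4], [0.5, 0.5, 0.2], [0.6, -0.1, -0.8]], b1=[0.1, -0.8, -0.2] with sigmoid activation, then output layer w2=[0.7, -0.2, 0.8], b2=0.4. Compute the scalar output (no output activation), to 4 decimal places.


z1[0] = (-1.2)·(2) + (1.4)·(1) + (0.4)·(-3) + 0.1 = -2.1
z1[1] = (0.5)·(2) + (0.5)·(1) + (0.2)·(-3) - 0.8 = 0.1
z1[2] = (0.6)·(2) + (-0.1)·(1) + (-0.8)·(-3) - 0.2 = 3.3
h = sigmoid(z1) = [0.1091, 0.525, 0.9644]
output = (0.7)·(0.1091) + (-0.2)·(0.525) + (0.8)·(0.9644) + 0.4 = 1.1429

1.1429


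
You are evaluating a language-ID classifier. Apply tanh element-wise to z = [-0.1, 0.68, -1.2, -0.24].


tanh(-0.1) = -0.0997
tanh(0.68) = 0.5915
tanh(-1.2) = -0.8337
tanh(-0.24) = -0.2355
result = [-0.0997, 0.5915, -0.8337, -0.2355]

[-0.0997, 0.5915, -0.8337, -0.2355]


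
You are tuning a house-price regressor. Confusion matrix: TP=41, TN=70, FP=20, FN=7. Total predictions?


Total = TP + TN + FP + FN
= 41 + 70 + 20 + 7
= 138
(Predicted positive: 61, predicted negative: 77)

138


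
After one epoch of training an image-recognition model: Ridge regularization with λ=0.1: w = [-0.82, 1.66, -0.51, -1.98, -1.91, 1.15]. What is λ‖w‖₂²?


‖w‖₂² = (-0.82)² + (1.66)² + (-0.51)² + (-1.98)² + (-1.91)² + (1.15)²
     = 0.6724 + 2.7556 + 0.2601 + 3.9204 + 3.6481 + 1.3225
     = 12.5791
λ·‖w‖₂² = 0.1·12.5791 = 1.25791

1.25791


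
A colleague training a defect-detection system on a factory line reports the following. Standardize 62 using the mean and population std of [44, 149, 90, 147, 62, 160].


μ = 108.6667, σ = 45.5327
z = (62 - 108.6667)/45.5327 = -1.0249

-1.0249


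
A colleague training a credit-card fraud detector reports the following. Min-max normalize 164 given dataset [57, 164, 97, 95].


min=57, max=164
(164-57)/(164-57) = 107/107 = 1.0

1.0


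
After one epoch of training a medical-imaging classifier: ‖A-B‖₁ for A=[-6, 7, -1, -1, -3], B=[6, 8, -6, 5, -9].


d = |-6-6| + |7-8| + |-1+ 6| + |-1-5| + |-3+ 9|
  = 12 + 1 + 5 + 6 + 6
  = 30

30


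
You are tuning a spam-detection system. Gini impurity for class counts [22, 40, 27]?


Probabilities: [22/89, 40/89, 27/89] ≈ [0.2472, 0.4494, 0.3034]
Σpᵢ² = (484 + 1600 + 729)/89² = 2813/7921
Gini = 1 - Σpᵢ² = 1 - 2813/7921 = 0.6449

0.6449


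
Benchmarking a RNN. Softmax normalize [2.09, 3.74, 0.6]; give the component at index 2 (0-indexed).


Exponentials: e^2.09=8.0849, e^3.74=42.098, e^0.6=1.8221
Sum = 52.005
Softmax = [0.1555, 0.8095, 0.035]
p[2] = 1.8221/52.005 = 0.035

0.035


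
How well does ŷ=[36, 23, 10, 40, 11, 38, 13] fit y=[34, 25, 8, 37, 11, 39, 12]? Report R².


ȳ = 23.7143
SS_res = Σ(y-ŷ)² = 23
SS_tot = Σ(y-ȳ)² = 1063.43
R² = 1 - SS_res/SS_tot = 1 - 0.0216 = 0.9784

0.9784


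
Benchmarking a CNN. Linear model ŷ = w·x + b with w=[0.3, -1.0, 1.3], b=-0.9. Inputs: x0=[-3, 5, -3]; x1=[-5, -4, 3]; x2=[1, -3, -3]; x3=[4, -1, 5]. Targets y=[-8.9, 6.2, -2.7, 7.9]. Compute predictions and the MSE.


ŷ0 = (0.3)·(-3) + (-1.0)·(5) + (1.3)·(-3) - 0.9 = -10.7
ŷ1 = (0.3)·(-5) + (-1.0)·(-4) + (1.3)·(3) - 0.9 = 5.5
ŷ2 = (0.3)·(1) + (-1.0)·(-3) + (1.3)·(-3) - 0.9 = -1.5
ŷ3 = (0.3)·(4) + (-1.0)·(-1) + (1.3)·(5) - 0.9 = 7.8
errors² = [3.24, 0.49, 1.44, 0.01]
MSE = 5.1800/4 = 1.295

1.295


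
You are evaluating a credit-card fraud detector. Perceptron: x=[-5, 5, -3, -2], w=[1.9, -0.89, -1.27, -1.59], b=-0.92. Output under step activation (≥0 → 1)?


z = (-5)·(1.9) + (5)·(-0.89) + (-3)·(-1.27) + (-2)·(-1.59) - 0.92
  = -7.88
step(z) = 0 (z<0)

0


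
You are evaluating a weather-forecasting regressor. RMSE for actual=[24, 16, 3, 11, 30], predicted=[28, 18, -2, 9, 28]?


MSE = 53/5 = 10.6
RMSE = √(53/5) = 3.2558

3.2558


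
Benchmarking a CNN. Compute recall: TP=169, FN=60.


Recall = TP/(TP+FN)
= 169/(169+60)
= 169/229 = 73.8%

73.8%


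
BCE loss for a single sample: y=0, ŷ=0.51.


BCE = -[y·ln(p) + (1-y)·ln(1-p)]
= -0 - 1·ln(1-0.51)
= -ln(0.49) = 0.7133

0.7133


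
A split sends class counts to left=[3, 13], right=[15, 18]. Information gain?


Parent = [18, 31], H_parent = 0.9486
H_left = 0.6962 (n=16), H_right = 0.994 (n=33)
H_children = (16/49)·0.6962 + (33/49)·0.994 = 0.8968
IG = 0.9486 - 0.8968 = 0.0518

0.0518


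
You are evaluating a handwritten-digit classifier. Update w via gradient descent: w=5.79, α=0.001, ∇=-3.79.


w_new = w - α·∇
= 5.79 - 0.001·-3.79
= 5.79 + 0.00379
= 5.79379

5.79379


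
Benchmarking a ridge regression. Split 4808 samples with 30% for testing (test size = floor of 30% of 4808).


Test = ⌊4808·30/100⌋ = 1442
Train = 4808 - 1442 = 3366

Train: 3366, Test: 1442


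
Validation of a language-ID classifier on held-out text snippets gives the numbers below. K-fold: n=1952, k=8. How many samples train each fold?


Fold size = 1952/8 = 244
Training per fold = 1952 - 244 = 1708

1708


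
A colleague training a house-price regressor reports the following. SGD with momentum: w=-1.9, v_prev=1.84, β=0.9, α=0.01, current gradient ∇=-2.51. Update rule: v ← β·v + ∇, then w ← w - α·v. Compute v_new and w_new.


v_new = 0.9·1.84 - 2.51 = 1.656 - 2.51 = -0.854
w_new = -1.9 - 0.01·-0.854 = -1.9 + 0.00854 = -1.89146

v_new=-0.854, w_new=-1.89146


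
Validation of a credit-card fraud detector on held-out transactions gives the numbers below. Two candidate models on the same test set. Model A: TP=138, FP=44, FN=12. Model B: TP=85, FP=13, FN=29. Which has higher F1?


Model A: P=138/182=0.7582, R=138/150=0.92, F1=2PR/(P+R)=2TP/(2TP+FP+FN)=276/332=0.8313
Model B: P=85/98=0.8673, R=85/114=0.7456, F1=2PR/(P+R)=2TP/(2TP+FP+FN)=170/212=0.8019
0.8313 > 0.8019 → Model A

Model A


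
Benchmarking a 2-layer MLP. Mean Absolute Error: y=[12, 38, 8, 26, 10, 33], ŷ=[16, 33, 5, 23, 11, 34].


Absolute errors: |12-16|=4, |38-33|=5, |8-5|=3, |26-23|=3, |10-11|=1, |33-34|=1
Sum = 17
MAE = 17/6 = 17/6

17/6


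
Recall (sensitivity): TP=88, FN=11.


Recall = TP/(TP+FN)
= 88/(88+11)
= 88/99 = 88.89%

88.89%


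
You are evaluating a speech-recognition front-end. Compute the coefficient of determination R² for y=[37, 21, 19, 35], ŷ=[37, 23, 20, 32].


ȳ = 28
SS_res = Σ(y-ŷ)² = 14
SS_tot = Σ(y-ȳ)² = 260
R² = 1 - SS_res/SS_tot = 1 - 0.0538 = 0.9462

0.9462


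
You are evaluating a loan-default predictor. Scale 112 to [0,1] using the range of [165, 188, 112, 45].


min=45, max=188
(112-45)/(188-45) = 67/143 = 0.4685

0.4685


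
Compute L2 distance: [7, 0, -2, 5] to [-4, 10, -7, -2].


d = √((7+ 4)² + (0-10)² + (-2+ 7)² + (5+ 2)²)
  = √(121 + 100 + 25 + 49)
  = √295 = 17.1756

17.1756


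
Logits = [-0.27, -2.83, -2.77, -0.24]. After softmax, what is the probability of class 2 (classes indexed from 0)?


Exponentials: e^-0.27=0.7634, e^-2.83=0.059, e^-2.77=0.0627, e^-0.24=0.7866
Sum = 1.6717
Softmax = [0.4567, 0.0353, 0.0375, 0.4706]
p[2] = 0.0627/1.6717 = 0.0375

0.0375


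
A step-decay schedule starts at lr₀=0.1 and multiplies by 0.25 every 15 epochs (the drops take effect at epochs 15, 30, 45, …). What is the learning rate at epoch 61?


n_drops = ⌊61/15⌋ = 4
lr = 0.1·0.25^4 = 0.1·0.00390625 = 0.000390625

0.000390625


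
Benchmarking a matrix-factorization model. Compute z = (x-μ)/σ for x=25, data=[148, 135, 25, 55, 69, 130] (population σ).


μ = 93.6667, σ = 46.1868
z = (25 - 93.6667)/46.1868 = -1.4867

-1.4867


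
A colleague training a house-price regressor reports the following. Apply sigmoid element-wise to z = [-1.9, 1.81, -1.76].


σ(-1.9) = 1/(1+e^1.9) = 0.1301
σ(1.81) = 1/(1+e^-1.81) = 0.8594
σ(-1.76) = 1/(1+e^1.76) = 0.1468
result = [0.1301, 0.8594, 0.1468]

[0.1301, 0.8594, 0.1468]


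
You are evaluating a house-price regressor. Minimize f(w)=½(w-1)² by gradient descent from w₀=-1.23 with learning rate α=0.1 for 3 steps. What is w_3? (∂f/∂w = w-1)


step 1: grad = -1.23-1 = -2.23; w = -1.23 - 0.1·(-2.23) = -1.007
step 2: grad = -1.007-1 = -2.007; w = -1.007 - 0.1·(-2.007) = -0.8063
step 3: grad = -0.8063-1 = -1.8063; w = -0.8063 - 0.1·(-1.8063) = -0.62567

-0.62567


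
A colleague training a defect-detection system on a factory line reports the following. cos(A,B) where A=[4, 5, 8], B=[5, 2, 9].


A·B = 4·5 + 5·2 + 8·9 = 102
‖A‖ = √105 = 10.247, ‖B‖ = √110 = 10.4881
cos = 102/(√105·√110) = 102/√11550 = 0.9491

0.9491


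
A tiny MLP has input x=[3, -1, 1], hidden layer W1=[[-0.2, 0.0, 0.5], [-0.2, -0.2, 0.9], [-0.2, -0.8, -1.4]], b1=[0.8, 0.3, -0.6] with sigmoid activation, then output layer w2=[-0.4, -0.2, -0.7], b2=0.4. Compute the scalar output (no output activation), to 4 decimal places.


z1[0] = (-0.2)·(3) + (0.0)·(-1) + (0.5)·(1) + 0.8 = 0.7
z1[1] = (-0.2)·(3) + (-0.2)·(-1) + (0.9)·(1) + 0.3 = 0.8
z1[2] = (-0.2)·(3) + (-0.8)·(-1) + (-1.4)·(1) - 0.6 = -1.8
h = sigmoid(z1) = [0.6682, 0.69, 0.1419]
output = (-0.4)·(0.6682) + (-0.2)·(0.69) + (-0.7)·(0.1419) + 0.4 = -0.1046

-0.1046


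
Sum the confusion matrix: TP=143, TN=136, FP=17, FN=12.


Total = TP + TN + FP + FN
= 143 + 136 + 17 + 12
= 308
(Predicted positive: 160, predicted negative: 148)

308
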